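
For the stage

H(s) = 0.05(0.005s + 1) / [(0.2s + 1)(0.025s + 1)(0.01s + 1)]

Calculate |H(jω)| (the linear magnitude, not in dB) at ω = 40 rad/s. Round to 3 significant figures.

At ω = 40 rad/s:
zero (1 + j40·0.005) = 1 + j0.2 → |·| ≈ 1.0198, ∠ ≈ 11.31°
pole (1 + j40·0.2) = 1 + j8 → |·| ≈ 8.0623, ∠ ≈ 82.87°
pole (1 + j40·0.025) = 1 + j1 → |·| ≈ 1.4142, ∠ ≈ 45.00°
pole (1 + j40·0.01) = 1 + j0.4 → |·| ≈ 1.077, ∠ ≈ 21.80°
|H| = 0.05 · 1.0198 / (8.0623 · 1.4142 · 1.077) ≈ 0.0041524

0.00415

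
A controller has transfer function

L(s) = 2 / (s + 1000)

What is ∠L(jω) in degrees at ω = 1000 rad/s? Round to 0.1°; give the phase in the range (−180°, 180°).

-45.0°

At s = jω = j1000:
pole (s+1000): 1000 + j1000 → |·| = √(1000²+1000²) = √2000000 ≈ 1414.2, ∠ = arctan(1000/1000) ≈ 45.00°
∠L = 0.00° − 45.00° = -45.00°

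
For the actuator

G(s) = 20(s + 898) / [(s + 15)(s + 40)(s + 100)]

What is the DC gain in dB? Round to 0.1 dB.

-10.5 dB

G(0) = 20·898 / (15·40·100) ≈ 0.29933
20 log₁₀(0.29933) ≈ -10.48 dB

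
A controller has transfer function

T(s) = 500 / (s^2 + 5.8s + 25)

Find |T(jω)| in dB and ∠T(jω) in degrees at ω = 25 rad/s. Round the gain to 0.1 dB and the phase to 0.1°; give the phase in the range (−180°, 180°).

-1.8 dB, -166.4°

At s = jω = j25:
quadratic: (j25)² + 5.8·j25 + 25 = -600 + j145 → |·| ≈ 617.27, ∠ ≈ 166.41°
|T| = 500 / 617.27 ≈ 0.81002
Gain = 20 log₁₀(0.81002) ≈ -1.83 dB
∠T = 0.00° − 166.41° = -166.41°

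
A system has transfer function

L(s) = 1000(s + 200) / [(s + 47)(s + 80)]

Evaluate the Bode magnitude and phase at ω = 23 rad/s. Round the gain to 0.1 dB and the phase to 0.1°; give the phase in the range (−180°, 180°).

33.3 dB, -35.6°

At s = jω = j23:
zero (s+200): 200 + j23 → |·| = √(200²+23²) = √40529 ≈ 201.32, ∠ = arctan(23/200) ≈ 6.56°
pole (s+47): 47 + j23 → |·| = √(47²+23²) = √2738 ≈ 52.326, ∠ = arctan(23/47) ≈ 26.08°
pole (s+80): 80 + j23 → |·| = √(80²+23²) = √6929 ≈ 83.241, ∠ = arctan(23/80) ≈ 16.04°
|L| = 1000 · 201.32 / 4355.7 ≈ 46.22
Gain = 20 log₁₀(46.22) ≈ 33.30 dB
∠L = 6.56° − 42.12° = -35.56°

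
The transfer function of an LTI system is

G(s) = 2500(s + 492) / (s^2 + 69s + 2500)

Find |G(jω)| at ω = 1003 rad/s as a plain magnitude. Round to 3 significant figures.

2.78

At s = jω = j1003:
zero (s+492): 492 + j1003 → |·| = √(492²+1003²) = √1248073 ≈ 1117.2, ∠ = arctan(1003/492) ≈ 63.87°
quadratic: (j1003)² + 69·j1003 + 2500 = -1003509 + j69207 → |·| ≈ 1.0059e+06, ∠ ≈ 176.05°
|G| = 2500 · 1117.2 / 1.0059e+06 ≈ 2.7766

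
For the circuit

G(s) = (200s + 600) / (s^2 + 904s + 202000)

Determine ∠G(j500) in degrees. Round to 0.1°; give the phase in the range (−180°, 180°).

-6.4°

Substitute s = j500:
Numerator: 200(j500) + 600 = 600 + j100000
Denominator: (j500)^2 + 904(j500) + 202000 = -48000 + j452000
|N| = √(600² + 100000²) ≈ 1e+05, ∠N ≈ 89.66°
|D| = √(48000² + 452000²) ≈ 4.5454e+05, ∠D ≈ 96.06°
∠G = 89.66° − 96.06° = -6.40°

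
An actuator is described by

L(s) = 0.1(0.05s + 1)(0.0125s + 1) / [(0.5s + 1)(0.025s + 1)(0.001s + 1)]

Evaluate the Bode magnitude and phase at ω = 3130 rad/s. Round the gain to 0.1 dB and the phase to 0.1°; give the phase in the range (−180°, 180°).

-56.4 dB, -73.3°

At ω = 3130 rad/s:
zero (1 + j3130·0.05) = 1 + j156.5 → |·| ≈ 156.5, ∠ ≈ 89.63°
zero (1 + j3130·0.0125) = 1 + j39.125 → |·| ≈ 39.138, ∠ ≈ 88.54°
pole (1 + j3130·0.5) = 1 + j1565 → |·| ≈ 1565, ∠ ≈ 89.96°
pole (1 + j3130·0.025) = 1 + j78.25 → |·| ≈ 78.256, ∠ ≈ 89.27°
pole (1 + j3130·0.001) = 1 + j3.13 → |·| ≈ 3.2859, ∠ ≈ 72.28°
|L| = 0.1 · 156.5 · 39.138 / (1565 · 78.256 · 3.2859) ≈ 0.001522
Gain = 20 log₁₀(0.001522) ≈ -56.35 dB
∠L = (89.63° + 88.54°) − (89.96° + 89.27° + 72.28°) = -73.34°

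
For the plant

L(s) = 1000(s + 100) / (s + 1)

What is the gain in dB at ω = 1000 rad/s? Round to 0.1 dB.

60.0 dB

At s = jω = j1000:
zero (s+100): 100 + j1000 → |·| = √(100²+1000²) = √1010000 ≈ 1005, ∠ = arctan(1000/100) ≈ 84.29°
pole (s+1): 1 + j1000 → |·| = √(1²+1000²) = √1000001 ≈ 1000, ∠ = arctan(1000/1) ≈ 89.94°
|L| = 1000 · 1005 / 1000 ≈ 1005
Gain = 20 log₁₀(1005) ≈ 60.04 dB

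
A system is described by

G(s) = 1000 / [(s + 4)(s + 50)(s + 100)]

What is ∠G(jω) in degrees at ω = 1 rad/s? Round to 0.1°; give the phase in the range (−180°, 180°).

-15.8°

At s = jω = j1:
pole (s+4): 4 + j1 → |·| = √(4²+1²) = √17 ≈ 4.1231, ∠ = arctan(1/4) ≈ 14.04°
pole (s+50): 50 + j1 → |·| = √(50²+1²) = √2501 ≈ 50.01, ∠ = arctan(1/50) ≈ 1.15°
pole (s+100): 100 + j1 → |·| = √(100²+1²) = √10001 ≈ 100, ∠ = arctan(1/100) ≈ 0.57°
∠G = 0.00° − 15.76° = -15.76°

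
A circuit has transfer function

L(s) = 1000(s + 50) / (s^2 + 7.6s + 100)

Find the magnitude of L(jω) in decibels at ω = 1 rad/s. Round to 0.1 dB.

54.0 dB

At s = jω = j1:
zero (s+50): 50 + j1 → |·| = √(50²+1²) = √2501 ≈ 50.01, ∠ = arctan(1/50) ≈ 1.15°
quadratic: (j1)² + 7.6·j1 + 100 = 99 + j7.6 → |·| ≈ 99.291, ∠ ≈ 4.39°
|L| = 1000 · 50.01 / 99.291 ≈ 503.67
Gain = 20 log₁₀(503.67) ≈ 54.04 dB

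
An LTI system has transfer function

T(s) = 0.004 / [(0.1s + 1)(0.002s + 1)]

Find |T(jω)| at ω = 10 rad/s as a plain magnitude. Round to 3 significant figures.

0.00283

At ω = 10 rad/s:
pole (1 + j10·0.1) = 1 + j1 → |·| ≈ 1.4142, ∠ ≈ 45.00°
pole (1 + j10·0.002) = 1 + j0.02 → |·| ≈ 1.0002, ∠ ≈ 1.15°
|T| = 0.004 · 1 / (1.4142 · 1.0002) ≈ 0.0028279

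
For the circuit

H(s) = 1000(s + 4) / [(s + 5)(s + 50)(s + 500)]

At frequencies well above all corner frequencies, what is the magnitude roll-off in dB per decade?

-40 dB/decade

Each pole contributes −20 dB/decade at high frequency; each zero contributes +20 dB/decade.
Net: 1 zero(s) − 3 pole(s) → -40 dB/decade.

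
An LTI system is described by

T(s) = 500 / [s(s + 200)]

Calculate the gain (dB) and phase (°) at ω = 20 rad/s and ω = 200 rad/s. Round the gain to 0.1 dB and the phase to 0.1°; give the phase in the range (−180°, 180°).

ω = 20: -18.1 dB, -95.7°; ω = 200: -41.1 dB, -135.0°

At s = jω = j20:
pole (s+200): 200 + j20 → |·| = √(200²+20²) = √40400 ≈ 201, ∠ = arctan(20/200) ≈ 5.71°
pole at origin: |s| = 20, ∠ = 90.00° (in denominator)
|T| = 500 / 4020 ≈ 0.12438
Gain = 20 log₁₀(0.12438) ≈ -18.10 dB
∠T = 0.00° − 95.71° = -95.71°

At s = jω = j200:
pole (s+200): 200 + j200 → |·| = √(200²+200²) = √80000 ≈ 282.84, ∠ = arctan(200/200) ≈ 45.00°
pole at origin: |s| = 200, ∠ = 90.00° (in denominator)
|T| = 500 / 56568 ≈ 0.0088389
Gain = 20 log₁₀(0.0088389) ≈ -41.07 dB
∠T = 0.00° − 135.00° = -135.00°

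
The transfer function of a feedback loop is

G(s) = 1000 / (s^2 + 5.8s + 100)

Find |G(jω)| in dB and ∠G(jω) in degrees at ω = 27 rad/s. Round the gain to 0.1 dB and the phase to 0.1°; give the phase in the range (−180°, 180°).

At s = jω = j27:
quadratic: (j27)² + 5.8·j27 + 100 = -629 + j156.6 → |·| ≈ 648.2, ∠ ≈ 166.02°
|G| = 1000 / 648.2 ≈ 1.5427
Gain = 20 log₁₀(1.5427) ≈ 3.77 dB
∠G = 0.00° − 166.02° = -166.02°

3.8 dB, -166.0°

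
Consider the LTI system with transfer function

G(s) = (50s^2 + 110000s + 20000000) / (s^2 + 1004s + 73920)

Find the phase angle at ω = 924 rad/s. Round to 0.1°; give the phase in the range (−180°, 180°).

-27.5°

Substitute s = j924:
Numerator: 50(j924)^2 + 110000(j924) + 20000000 = -22688800 + j101640000
Denominator: (j924)^2 + 1004(j924) + 73920 = -779856 + j927696
|N| = √(22688800² + 101640000²) ≈ 1.0414e+08, ∠N ≈ 102.58°
|D| = √(779856² + 927696²) ≈ 1.2119e+06, ∠D ≈ 130.05°
∠G = 102.58° − 130.05° = -27.47°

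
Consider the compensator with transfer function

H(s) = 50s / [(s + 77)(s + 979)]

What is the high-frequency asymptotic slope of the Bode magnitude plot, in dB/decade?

-20 dB/decade

Each pole contributes −20 dB/decade at high frequency; each zero contributes +20 dB/decade.
Net: 1 zero(s) − 2 pole(s) → -20 dB/decade.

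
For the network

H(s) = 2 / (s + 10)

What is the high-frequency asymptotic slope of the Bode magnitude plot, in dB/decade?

Each pole contributes −20 dB/decade at high frequency; each zero contributes +20 dB/decade.
Net: 0 zero(s) − 1 pole(s) → -20 dB/decade.

-20 dB/decade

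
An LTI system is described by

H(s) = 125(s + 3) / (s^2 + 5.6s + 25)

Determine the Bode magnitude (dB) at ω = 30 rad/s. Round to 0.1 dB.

At s = jω = j30:
zero (s+3): 3 + j30 → |·| = √(3²+30²) = √909 ≈ 30.15, ∠ = arctan(30/3) ≈ 84.29°
quadratic: (j30)² + 5.6·j30 + 25 = -875 + j168 → |·| ≈ 890.98, ∠ ≈ 169.13°
|H| = 125 · 30.15 / 890.98 ≈ 4.2299
Gain = 20 log₁₀(4.2299) ≈ 12.53 dB

12.5 dB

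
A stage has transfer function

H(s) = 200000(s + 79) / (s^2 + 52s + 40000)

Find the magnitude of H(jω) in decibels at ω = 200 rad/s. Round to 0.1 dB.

72.3 dB

At s = jω = j200:
zero (s+79): 79 + j200 → |·| = √(79²+200²) = √46241 ≈ 215.04, ∠ = arctan(200/79) ≈ 68.45°
quadratic: (j200)² + 52·j200 + 40000 = 0 + j10400 → |·| ≈ 10400, ∠ ≈ 90.00°
|H| = 200000 · 215.04 / 10400 ≈ 4135.4
Gain = 20 log₁₀(4135.4) ≈ 72.33 dB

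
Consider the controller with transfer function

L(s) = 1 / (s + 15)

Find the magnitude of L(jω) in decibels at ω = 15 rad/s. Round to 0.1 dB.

-26.5 dB

At s = jω = j15:
pole (s+15): 15 + j15 → |·| = √(15²+15²) = √450 ≈ 21.213, ∠ = arctan(15/15) ≈ 45.00°
|L| = 1 / 21.213 ≈ 0.047141
Gain = 20 log₁₀(0.047141) ≈ -26.53 dB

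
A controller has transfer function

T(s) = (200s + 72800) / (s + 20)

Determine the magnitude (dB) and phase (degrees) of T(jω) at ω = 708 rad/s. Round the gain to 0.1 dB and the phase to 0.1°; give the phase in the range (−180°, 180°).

47.0 dB, -25.6°

Substitute s = j708:
Numerator: 200(j708) + 72800 = 72800 + j141600
Denominator: (j708) + 20 = 20 + j708
|N| = √(72800² + 141600²) ≈ 1.5922e+05, ∠N ≈ 62.79°
|D| = √(20² + 708²) ≈ 708.28, ∠D ≈ 88.38°
|T| = 1.5922e+05 / 708.28 ≈ 224.8
Gain = 20 log₁₀(224.8) ≈ 47.04 dB
∠T = 62.79° − 88.38° = -25.59°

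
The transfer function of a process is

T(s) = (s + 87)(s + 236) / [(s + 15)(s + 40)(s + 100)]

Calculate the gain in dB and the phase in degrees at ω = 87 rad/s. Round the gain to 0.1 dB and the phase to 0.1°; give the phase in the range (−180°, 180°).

At s = jω = j87:
zero (s+87): 87 + j87 → |·| = √(87²+87²) = √15138 ≈ 123.04, ∠ = arctan(87/87) ≈ 45.00°
zero (s+236): 236 + j87 → |·| = √(236²+87²) = √63265 ≈ 251.53, ∠ = arctan(87/236) ≈ 20.24°
pole (s+15): 15 + j87 → |·| = √(15²+87²) = √7794 ≈ 88.284, ∠ = arctan(87/15) ≈ 80.22°
pole (s+40): 40 + j87 → |·| = √(40²+87²) = √9169 ≈ 95.755, ∠ = arctan(87/40) ≈ 65.31°
pole (s+100): 100 + j87 → |·| = √(100²+87²) = √17569 ≈ 132.55, ∠ = arctan(87/100) ≈ 41.02°
|T| = 1 · 30948 / 1.1205e+06 ≈ 0.02762
Gain = 20 log₁₀(0.02762) ≈ -31.18 dB
∠T = 65.24° − 186.55° = -121.31°

-31.2 dB, -121.3°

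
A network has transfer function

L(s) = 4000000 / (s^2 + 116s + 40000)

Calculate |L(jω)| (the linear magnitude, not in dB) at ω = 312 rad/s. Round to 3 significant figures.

At s = jω = j312:
quadratic: (j312)² + 116·j312 + 40000 = -57344 + j36192 → |·| ≈ 67810, ∠ ≈ 147.74°
|L| = 4000000 / 67810 ≈ 58.988

59.0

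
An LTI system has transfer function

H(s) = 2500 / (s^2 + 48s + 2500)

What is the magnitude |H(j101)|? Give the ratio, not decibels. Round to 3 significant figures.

0.275

At s = jω = j101:
quadratic: (j101)² + 48·j101 + 2500 = -7701 + j4848 → |·| ≈ 9099.9, ∠ ≈ 147.81°
|H| = 2500 / 9099.9 ≈ 0.27473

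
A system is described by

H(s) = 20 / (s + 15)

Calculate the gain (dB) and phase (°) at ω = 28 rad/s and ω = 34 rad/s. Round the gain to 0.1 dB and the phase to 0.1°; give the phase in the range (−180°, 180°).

ω = 28: -4.0 dB, -61.8°; ω = 34: -5.4 dB, -66.2°

Substitute s = j28:
Numerator: 20 = 20 + j0
Denominator: (j28) + 15 = 15 + j28
|N| = √(20² + 0²) ≈ 20, ∠N ≈ 0.00°
|D| = √(15² + 28²) ≈ 31.765, ∠D ≈ 61.82°
|H| = 20 / 31.765 ≈ 0.62962
Gain = 20 log₁₀(0.62962) ≈ -4.02 dB
∠H = 0.00° − 61.82° = -61.82°

Substitute s = j34:
Numerator: 20 = 20 + j0
Denominator: (j34) + 15 = 15 + j34
|N| = √(20² + 0²) ≈ 20, ∠N ≈ 0.00°
|D| = √(15² + 34²) ≈ 37.162, ∠D ≈ 66.19°
|H| = 20 / 37.162 ≈ 0.53818
Gain = 20 log₁₀(0.53818) ≈ -5.38 dB
∠H = 0.00° − 66.19° = -66.19°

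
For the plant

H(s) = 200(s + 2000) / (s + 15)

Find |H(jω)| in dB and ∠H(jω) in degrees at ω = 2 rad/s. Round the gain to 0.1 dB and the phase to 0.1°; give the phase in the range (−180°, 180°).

At s = jω = j2:
zero (s+2000): 2000 + j2 → |·| = √(2000²+2²) = √4000004 ≈ 2000, ∠ = arctan(2/2000) ≈ 0.06°
pole (s+15): 15 + j2 → |·| = √(15²+2²) = √229 ≈ 15.133, ∠ = arctan(2/15) ≈ 7.59°
|H| = 200 · 2000 / 15.133 ≈ 26432
Gain = 20 log₁₀(26432) ≈ 88.44 dB
∠H = 0.06° − 7.59° = -7.53°

88.4 dB, -7.5°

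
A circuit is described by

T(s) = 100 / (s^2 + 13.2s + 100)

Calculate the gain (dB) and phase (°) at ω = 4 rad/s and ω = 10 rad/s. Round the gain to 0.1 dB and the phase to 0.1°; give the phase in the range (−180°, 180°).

ω = 4: 0.1 dB, -32.2°; ω = 10: -2.4 dB, -90.0°

At s = jω = j4:
quadratic: (j4)² + 13.2·j4 + 100 = 84 + j52.8 → |·| ≈ 99.216, ∠ ≈ 32.15°
|T| = 100 / 99.216 ≈ 1.0079
Gain = 20 log₁₀(1.0079) ≈ 0.07 dB
∠T = 0.00° − 32.15° = -32.15°

At s = jω = j10:
quadratic: (j10)² + 13.2·j10 + 100 = 0 + j132 → |·| ≈ 132, ∠ ≈ 90.00°
|T| = 100 / 132 ≈ 0.75758
Gain = 20 log₁₀(0.75758) ≈ -2.41 dB
∠T = 0.00° − 90.00° = -90.00°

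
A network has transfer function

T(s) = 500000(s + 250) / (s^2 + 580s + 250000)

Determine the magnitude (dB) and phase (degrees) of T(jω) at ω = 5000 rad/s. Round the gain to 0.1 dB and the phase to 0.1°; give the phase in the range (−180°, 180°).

At s = jω = j5000:
zero (s+250): 250 + j5000 → |·| = √(250²+5000²) = √25062500 ≈ 5006.2, ∠ = arctan(5000/250) ≈ 87.14°
quadratic: (j5000)² + 580·j5000 + 250000 = -24750000 + j2900000 → |·| ≈ 2.4919e+07, ∠ ≈ 173.32°
|T| = 500000 · 5006.2 / 2.4919e+07 ≈ 100.45
Gain = 20 log₁₀(100.45) ≈ 40.04 dB
∠T = 87.14° − 173.32° = -86.18°

40.0 dB, -86.2°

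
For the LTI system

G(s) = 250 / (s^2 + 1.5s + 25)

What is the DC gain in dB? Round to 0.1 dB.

20.0 dB

G(0) = 250 / 25 = 10
20 log₁₀(10) ≈ 20.00 dB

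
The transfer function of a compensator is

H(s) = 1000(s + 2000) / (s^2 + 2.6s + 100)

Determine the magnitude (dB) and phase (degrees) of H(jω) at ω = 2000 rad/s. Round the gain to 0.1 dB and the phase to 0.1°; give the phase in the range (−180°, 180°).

At s = jω = j2000:
zero (s+2000): 2000 + j2000 → |·| = √(2000²+2000²) = √8000000 ≈ 2828.4, ∠ = arctan(2000/2000) ≈ 45.00°
quadratic: (j2000)² + 2.6·j2000 + 100 = -3999900 + j5200 → |·| ≈ 3.9999e+06, ∠ ≈ 179.93°
|H| = 1000 · 2828.4 / 3.9999e+06 ≈ 0.70712
Gain = 20 log₁₀(0.70712) ≈ -3.01 dB
∠H = 45.00° − 179.93° = -134.93°

-3.0 dB, -134.9°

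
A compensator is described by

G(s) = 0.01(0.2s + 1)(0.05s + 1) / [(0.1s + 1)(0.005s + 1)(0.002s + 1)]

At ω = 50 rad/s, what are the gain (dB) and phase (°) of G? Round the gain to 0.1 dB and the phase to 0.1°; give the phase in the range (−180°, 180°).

-25.8 dB, 54.1°

At ω = 50 rad/s:
zero (1 + j50·0.2) = 1 + j10 → |·| ≈ 10.05, ∠ ≈ 84.29°
zero (1 + j50·0.05) = 1 + j2.5 → |·| ≈ 2.6926, ∠ ≈ 68.20°
pole (1 + j50·0.1) = 1 + j5 → |·| ≈ 5.099, ∠ ≈ 78.69°
pole (1 + j50·0.005) = 1 + j0.25 → |·| ≈ 1.0308, ∠ ≈ 14.04°
pole (1 + j50·0.002) = 1 + j0.1 → |·| ≈ 1.005, ∠ ≈ 5.71°
|G| = 0.01 · 10.05 · 2.6926 / (5.099 · 1.0308 · 1.005) ≈ 0.051229
Gain = 20 log₁₀(0.051229) ≈ -25.81 dB
∠G = (84.29° + 68.20°) − (78.69° + 14.04° + 5.71°) = 54.05°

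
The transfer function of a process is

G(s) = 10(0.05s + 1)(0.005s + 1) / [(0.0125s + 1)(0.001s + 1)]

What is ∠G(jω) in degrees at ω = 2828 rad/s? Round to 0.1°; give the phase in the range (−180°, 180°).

16.6°

At ω = 2828 rad/s:
zero (1 + j2828·0.05) = 1 + j141.4 → |·| ≈ 141.4, ∠ ≈ 89.59°
zero (1 + j2828·0.005) = 1 + j14.14 → |·| ≈ 14.175, ∠ ≈ 85.95°
pole (1 + j2828·0.0125) = 1 + j35.35 → |·| ≈ 35.364, ∠ ≈ 88.38°
pole (1 + j2828·0.001) = 1 + j2.828 → |·| ≈ 2.9996, ∠ ≈ 70.53°
∠G = (89.59° + 85.95°) − (88.38° + 70.53°) = 16.63°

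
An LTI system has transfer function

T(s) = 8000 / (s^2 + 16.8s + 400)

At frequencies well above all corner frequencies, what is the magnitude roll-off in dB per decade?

-40 dB/decade

Each pole contributes −20 dB/decade at high frequency; each zero contributes +20 dB/decade.
Net: 0 zero(s) − 2 pole(s) → -40 dB/decade.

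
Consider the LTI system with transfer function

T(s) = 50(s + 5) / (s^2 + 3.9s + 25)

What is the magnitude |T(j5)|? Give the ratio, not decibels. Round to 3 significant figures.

18.1

At s = jω = j5:
zero (s+5): 5 + j5 → |·| = √(5²+5²) = √50 ≈ 7.0711, ∠ = arctan(5/5) ≈ 45.00°
quadratic: (j5)² + 3.9·j5 + 25 = 0 + j19.5 → |·| ≈ 19.5, ∠ ≈ 90.00°
|T| = 50 · 7.0711 / 19.5 ≈ 18.131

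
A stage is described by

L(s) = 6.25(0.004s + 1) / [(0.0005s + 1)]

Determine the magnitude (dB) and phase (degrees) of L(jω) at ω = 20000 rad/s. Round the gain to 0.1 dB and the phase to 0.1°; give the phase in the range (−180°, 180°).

At ω = 20000 rad/s:
zero (1 + j20000·0.004) = 1 + j80 → |·| ≈ 80.006, ∠ ≈ 89.28°
pole (1 + j20000·0.0005) = 1 + j10 → |·| ≈ 10.05, ∠ ≈ 84.29°
|L| = 6.25 · 80.006 / (10.05) ≈ 49.755
Gain = 20 log₁₀(49.755) ≈ 33.94 dB
∠L = (89.28°) − (84.29°) = 4.99°

33.9 dB, 5.0°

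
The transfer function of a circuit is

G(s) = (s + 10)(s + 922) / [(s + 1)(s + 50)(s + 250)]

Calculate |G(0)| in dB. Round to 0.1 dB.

G(0) = 1·10·922 / (1·50·250) = 0.7376
20 log₁₀(0.7376) ≈ -2.64 dB

-2.6 dB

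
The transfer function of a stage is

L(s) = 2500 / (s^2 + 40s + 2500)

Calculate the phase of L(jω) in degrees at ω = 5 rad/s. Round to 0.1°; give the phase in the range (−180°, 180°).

At s = jω = j5:
quadratic: (j5)² + 40·j5 + 2500 = 2475 + j200 → |·| ≈ 2483.1, ∠ ≈ 4.62°
∠L = 0.00° − 4.62° = -4.62°

-4.6°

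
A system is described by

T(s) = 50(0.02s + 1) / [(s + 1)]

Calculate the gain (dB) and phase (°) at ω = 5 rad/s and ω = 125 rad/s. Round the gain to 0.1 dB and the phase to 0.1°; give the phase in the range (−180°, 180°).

ω = 5: 19.9 dB, -73.0°; ω = 125: 0.6 dB, -21.3°

At ω = 5 rad/s:
zero (1 + j5·0.02) = 1 + j0.1 → |·| ≈ 1.005, ∠ ≈ 5.71°
pole (1 + j5·1) = 1 + j5 → |·| ≈ 5.099, ∠ ≈ 78.69°
|T| = 50 · 1.005 / (5.099) ≈ 9.8549
Gain = 20 log₁₀(9.8549) ≈ 19.87 dB
∠T = (5.71°) − (78.69°) = -72.98°

At ω = 125 rad/s:
zero (1 + j125·0.02) = 1 + j2.5 → |·| ≈ 2.6926, ∠ ≈ 68.20°
pole (1 + j125·1) = 1 + j125 → |·| ≈ 125, ∠ ≈ 89.54°
|T| = 50 · 2.6926 / (125) ≈ 1.077
Gain = 20 log₁₀(1.077) ≈ 0.64 dB
∠T = (68.20°) − (89.54°) = -21.34°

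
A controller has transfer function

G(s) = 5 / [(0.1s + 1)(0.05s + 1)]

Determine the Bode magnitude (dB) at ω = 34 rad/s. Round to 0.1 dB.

-2.9 dB

At ω = 34 rad/s:
pole (1 + j34·0.1) = 1 + j3.4 → |·| ≈ 3.544, ∠ ≈ 73.61°
pole (1 + j34·0.05) = 1 + j1.7 → |·| ≈ 1.9723, ∠ ≈ 59.53°
|G| = 5 · 1 / (3.544 · 1.9723) ≈ 0.71532
Gain = 20 log₁₀(0.71532) ≈ -2.91 dB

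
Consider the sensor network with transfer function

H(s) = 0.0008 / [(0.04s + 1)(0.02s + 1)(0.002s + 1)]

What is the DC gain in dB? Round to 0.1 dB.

-61.9 dB

H(0) = 0.0008 · 1 / 1 = 0.0008
20 log₁₀(0.0008) ≈ -61.94 dB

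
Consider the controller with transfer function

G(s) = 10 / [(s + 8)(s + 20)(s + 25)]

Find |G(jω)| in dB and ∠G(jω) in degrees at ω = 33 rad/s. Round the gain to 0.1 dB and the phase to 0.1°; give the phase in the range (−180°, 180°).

-74.7 dB, 172.0°

At s = jω = j33:
pole (s+8): 8 + j33 → |·| = √(8²+33²) = √1153 ≈ 33.956, ∠ = arctan(33/8) ≈ 76.37°
pole (s+20): 20 + j33 → |·| = √(20²+33²) = √1489 ≈ 38.588, ∠ = arctan(33/20) ≈ 58.78°
pole (s+25): 25 + j33 → |·| = √(25²+33²) = √1714 ≈ 41.4, ∠ = arctan(33/25) ≈ 52.85°
|G| = 10 / 54246 ≈ 0.00018435
Gain = 20 log₁₀(0.00018435) ≈ -74.69 dB
∠G = 0.00° − 188.00° = -188.00° ≡ 172.00° (principal value)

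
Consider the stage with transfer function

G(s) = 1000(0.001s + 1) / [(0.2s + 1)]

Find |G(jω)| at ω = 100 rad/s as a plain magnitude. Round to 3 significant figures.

50.2

At ω = 100 rad/s:
zero (1 + j100·0.001) = 1 + j0.1 → |·| ≈ 1.005, ∠ ≈ 5.71°
pole (1 + j100·0.2) = 1 + j20 → |·| ≈ 20.025, ∠ ≈ 87.14°
|G| = 1000 · 1.005 / (20.025) ≈ 50.187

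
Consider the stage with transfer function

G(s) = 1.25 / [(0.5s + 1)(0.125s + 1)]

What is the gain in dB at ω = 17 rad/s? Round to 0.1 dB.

At ω = 17 rad/s:
pole (1 + j17·0.5) = 1 + j8.5 → |·| ≈ 8.5586, ∠ ≈ 83.29°
pole (1 + j17·0.125) = 1 + j2.125 → |·| ≈ 2.3485, ∠ ≈ 64.80°
|G| = 1.25 · 1 / (8.5586 · 2.3485) ≈ 0.062189
Gain = 20 log₁₀(0.062189) ≈ -24.13 dB

-24.1 dB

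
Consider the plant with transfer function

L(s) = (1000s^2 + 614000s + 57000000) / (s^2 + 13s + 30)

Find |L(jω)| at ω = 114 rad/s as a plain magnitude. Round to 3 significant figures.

Substitute s = j114:
Numerator: 1000(j114)^2 + 614000(j114) + 57000000 = 44004000 + j69996000
Denominator: (j114)^2 + 13(j114) + 30 = -12966 + j1482
|N| = √(44004000² + 69996000²) ≈ 8.2679e+07, ∠N ≈ 57.84°
|D| = √(12966² + 1482²) ≈ 13050, ∠D ≈ 173.48°
|L| = 8.2679e+07 / 13050 ≈ 6335.6

6.34e+03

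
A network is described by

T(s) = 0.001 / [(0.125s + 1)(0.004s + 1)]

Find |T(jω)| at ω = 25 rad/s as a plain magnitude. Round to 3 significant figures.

At ω = 25 rad/s:
pole (1 + j25·0.125) = 1 + j3.125 → |·| ≈ 3.2811, ∠ ≈ 72.26°
pole (1 + j25·0.004) = 1 + j0.1 → |·| ≈ 1.005, ∠ ≈ 5.71°
|T| = 0.001 · 1 / (3.2811 · 1.005) ≈ 0.00030326

0.000303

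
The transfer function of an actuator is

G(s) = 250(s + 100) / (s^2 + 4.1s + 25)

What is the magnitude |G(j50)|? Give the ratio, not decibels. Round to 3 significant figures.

11.3

At s = jω = j50:
zero (s+100): 100 + j50 → |·| = √(100²+50²) = √12500 ≈ 111.8, ∠ = arctan(50/100) ≈ 26.57°
quadratic: (j50)² + 4.1·j50 + 25 = -2475 + j205 → |·| ≈ 2483.5, ∠ ≈ 175.27°
|G| = 250 · 111.8 / 2483.5 ≈ 11.254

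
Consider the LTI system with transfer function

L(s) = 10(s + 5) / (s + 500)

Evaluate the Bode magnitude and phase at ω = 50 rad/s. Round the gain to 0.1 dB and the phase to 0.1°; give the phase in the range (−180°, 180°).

At s = jω = j50:
zero (s+5): 5 + j50 → |·| = √(5²+50²) = √2525 ≈ 50.249, ∠ = arctan(50/5) ≈ 84.29°
pole (s+500): 500 + j50 → |·| = √(500²+50²) = √252500 ≈ 502.49, ∠ = arctan(50/500) ≈ 5.71°
|L| = 10 · 50.249 / 502.49 ≈ 1
Gain = 20 log₁₀(1) ≈ 0.00 dB
∠L = 84.29° − 5.71° = 78.58°

0.0 dB, 78.6°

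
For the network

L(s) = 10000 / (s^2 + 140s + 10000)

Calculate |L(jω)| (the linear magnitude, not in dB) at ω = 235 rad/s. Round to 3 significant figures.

At s = jω = j235:
quadratic: (j235)² + 140·j235 + 10000 = -45225 + j32900 → |·| ≈ 55926, ∠ ≈ 143.97°
|L| = 10000 / 55926 ≈ 0.17881

0.179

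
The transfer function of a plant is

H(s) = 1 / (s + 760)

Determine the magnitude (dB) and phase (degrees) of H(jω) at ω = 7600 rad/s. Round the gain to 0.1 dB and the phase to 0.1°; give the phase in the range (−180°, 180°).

At s = jω = j7600:
pole (s+760): 760 + j7600 → |·| = √(760²+7600²) = √58337600 ≈ 7637.9, ∠ = arctan(7600/760) ≈ 84.29°
|H| = 1 / 7637.9 ≈ 0.00013093
Gain = 20 log₁₀(0.00013093) ≈ -77.66 dB
∠H = 0.00° − 84.29° = -84.29°

-77.7 dB, -84.3°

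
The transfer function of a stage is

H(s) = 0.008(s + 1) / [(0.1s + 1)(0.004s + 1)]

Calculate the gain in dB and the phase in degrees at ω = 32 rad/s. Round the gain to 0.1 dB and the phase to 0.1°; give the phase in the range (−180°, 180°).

-22.4 dB, 8.3°

At ω = 32 rad/s:
zero (1 + j32·1) = 1 + j32 → |·| ≈ 32.016, ∠ ≈ 88.21°
pole (1 + j32·0.1) = 1 + j3.2 → |·| ≈ 3.3526, ∠ ≈ 72.65°
pole (1 + j32·0.004) = 1 + j0.128 → |·| ≈ 1.0082, ∠ ≈ 7.29°
|H| = 0.008 · 32.016 / (3.3526 · 1.0082) ≈ 0.075775
Gain = 20 log₁₀(0.075775) ≈ -22.41 dB
∠H = (88.21°) − (72.65° + 7.29°) = 8.27°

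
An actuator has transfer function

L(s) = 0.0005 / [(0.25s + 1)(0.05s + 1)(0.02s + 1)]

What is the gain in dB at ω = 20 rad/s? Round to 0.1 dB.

-83.8 dB

At ω = 20 rad/s:
pole (1 + j20·0.25) = 1 + j5 → |·| ≈ 5.099, ∠ ≈ 78.69°
pole (1 + j20·0.05) = 1 + j1 → |·| ≈ 1.4142, ∠ ≈ 45.00°
pole (1 + j20·0.02) = 1 + j0.4 → |·| ≈ 1.077, ∠ ≈ 21.80°
|L| = 0.0005 · 1 / (5.099 · 1.4142 · 1.077) ≈ 6.4381e-05
Gain = 20 log₁₀(6.4381e-05) ≈ -83.82 dB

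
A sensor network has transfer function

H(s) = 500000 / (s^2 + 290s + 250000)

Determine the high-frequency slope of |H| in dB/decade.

Each pole contributes −20 dB/decade at high frequency; each zero contributes +20 dB/decade.
Net: 0 zero(s) − 2 pole(s) → -40 dB/decade.

-40 dB/decade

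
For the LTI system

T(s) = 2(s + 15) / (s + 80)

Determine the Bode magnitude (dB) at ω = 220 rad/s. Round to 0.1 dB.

At s = jω = j220:
zero (s+15): 15 + j220 → |·| = √(15²+220²) = √48625 ≈ 220.51, ∠ = arctan(220/15) ≈ 86.10°
pole (s+80): 80 + j220 → |·| = √(80²+220²) = √54800 ≈ 234.09, ∠ = arctan(220/80) ≈ 70.02°
|T| = 2 · 220.51 / 234.09 ≈ 1.884
Gain = 20 log₁₀(1.884) ≈ 5.50 dB

5.5 dB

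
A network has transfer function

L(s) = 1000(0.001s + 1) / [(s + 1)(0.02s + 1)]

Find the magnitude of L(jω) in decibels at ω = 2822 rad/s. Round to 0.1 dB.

At ω = 2822 rad/s:
zero (1 + j2822·0.001) = 1 + j2.822 → |·| ≈ 2.9939, ∠ ≈ 70.49°
pole (1 + j2822·1) = 1 + j2822 → |·| ≈ 2822, ∠ ≈ 89.98°
pole (1 + j2822·0.02) = 1 + j56.44 → |·| ≈ 56.449, ∠ ≈ 88.98°
|L| = 1000 · 2.9939 / (2822 · 56.449) ≈ 0.018794
Gain = 20 log₁₀(0.018794) ≈ -34.52 dB

-34.5 dB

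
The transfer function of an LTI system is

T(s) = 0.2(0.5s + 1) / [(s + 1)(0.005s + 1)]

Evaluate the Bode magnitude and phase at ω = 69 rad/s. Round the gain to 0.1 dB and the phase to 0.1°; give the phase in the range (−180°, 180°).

At ω = 69 rad/s:
zero (1 + j69·0.5) = 1 + j34.5 → |·| ≈ 34.514, ∠ ≈ 88.34°
pole (1 + j69·1) = 1 + j69 → |·| ≈ 69.007, ∠ ≈ 89.17°
pole (1 + j69·0.005) = 1 + j0.345 → |·| ≈ 1.0578, ∠ ≈ 19.03°
|T| = 0.2 · 34.514 / (69.007 · 1.0578) ≈ 0.094565
Gain = 20 log₁₀(0.094565) ≈ -20.49 dB
∠T = (88.34°) − (89.17° + 19.03°) = -19.86°

-20.5 dB, -19.9°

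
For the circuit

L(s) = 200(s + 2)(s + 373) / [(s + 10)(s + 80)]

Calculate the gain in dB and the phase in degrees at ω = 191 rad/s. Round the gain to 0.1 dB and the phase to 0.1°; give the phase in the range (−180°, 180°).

52.1 dB, -37.8°

At s = jω = j191:
zero (s+2): 2 + j191 → |·| = √(2²+191²) = √36485 ≈ 191.01, ∠ = arctan(191/2) ≈ 89.40°
zero (s+373): 373 + j191 → |·| = √(373²+191²) = √175610 ≈ 419.06, ∠ = arctan(191/373) ≈ 27.12°
pole (s+10): 10 + j191 → |·| = √(10²+191²) = √36581 ≈ 191.26, ∠ = arctan(191/10) ≈ 87.00°
pole (s+80): 80 + j191 → |·| = √(80²+191²) = √42881 ≈ 207.08, ∠ = arctan(191/80) ≈ 67.27°
|L| = 200 · 80045 / 39606 ≈ 404.21
Gain = 20 log₁₀(404.21) ≈ 52.13 dB
∠L = 116.52° − 154.27° = -37.75°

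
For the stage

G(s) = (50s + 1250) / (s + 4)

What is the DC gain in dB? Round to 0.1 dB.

G(0) = 1250 / 4 = 312.5
20 log₁₀(312.5) ≈ 49.90 dB

49.9 dB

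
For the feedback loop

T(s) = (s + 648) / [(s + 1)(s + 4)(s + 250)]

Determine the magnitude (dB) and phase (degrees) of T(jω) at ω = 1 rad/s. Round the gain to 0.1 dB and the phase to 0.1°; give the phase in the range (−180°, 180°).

-7.0 dB, -59.2°

At s = jω = j1:
zero (s+648): 648 + j1 → |·| = √(648²+1²) = √419905 ≈ 648, ∠ = arctan(1/648) ≈ 0.09°
pole (s+1): 1 + j1 → |·| = √(1²+1²) = √2 ≈ 1.4142, ∠ = arctan(1/1) ≈ 45.00°
pole (s+4): 4 + j1 → |·| = √(4²+1²) = √17 ≈ 4.1231, ∠ = arctan(1/4) ≈ 14.04°
pole (s+250): 250 + j1 → |·| = √(250²+1²) = √62501 ≈ 250, ∠ = arctan(1/250) ≈ 0.23°
|T| = 1 · 648 / 1457.7 ≈ 0.44454
Gain = 20 log₁₀(0.44454) ≈ -7.04 dB
∠T = 0.09° − 59.27° = -59.18°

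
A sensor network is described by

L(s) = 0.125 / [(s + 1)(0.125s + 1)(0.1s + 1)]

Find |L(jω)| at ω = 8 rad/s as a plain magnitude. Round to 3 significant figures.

At ω = 8 rad/s:
pole (1 + j8·1) = 1 + j8 → |·| ≈ 8.0623, ∠ ≈ 82.87°
pole (1 + j8·0.125) = 1 + j1 → |·| ≈ 1.4142, ∠ ≈ 45.00°
pole (1 + j8·0.1) = 1 + j0.8 → |·| ≈ 1.2806, ∠ ≈ 38.66°
|L| = 0.125 · 1 / (8.0623 · 1.4142 · 1.2806) ≈ 0.008561

0.00856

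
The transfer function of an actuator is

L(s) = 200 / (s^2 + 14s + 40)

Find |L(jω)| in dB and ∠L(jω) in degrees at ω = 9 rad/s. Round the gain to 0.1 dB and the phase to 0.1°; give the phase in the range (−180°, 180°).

Substitute s = j9:
Numerator: 200 = 200 + j0
Denominator: (j9)^2 + 14(j9) + 40 = -41 + j126
|N| = √(200² + 0²) ≈ 200, ∠N ≈ 0.00°
|D| = √(41² + 126²) ≈ 132.5, ∠D ≈ 108.02°
|L| = 200 / 132.5 ≈ 1.5094
Gain = 20 log₁₀(1.5094) ≈ 3.58 dB
∠L = 0.00° − 108.02° = -108.02°

3.6 dB, -108.0°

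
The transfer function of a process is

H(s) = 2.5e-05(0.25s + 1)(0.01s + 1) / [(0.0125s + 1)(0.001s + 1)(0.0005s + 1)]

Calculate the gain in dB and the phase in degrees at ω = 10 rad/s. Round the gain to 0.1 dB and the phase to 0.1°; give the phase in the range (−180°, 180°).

-83.5 dB, 65.9°

At ω = 10 rad/s:
zero (1 + j10·0.25) = 1 + j2.5 → |·| ≈ 2.6926, ∠ ≈ 68.20°
zero (1 + j10·0.01) = 1 + j0.1 → |·| ≈ 1.005, ∠ ≈ 5.71°
pole (1 + j10·0.0125) = 1 + j0.125 → |·| ≈ 1.0078, ∠ ≈ 7.13°
pole (1 + j10·0.001) = 1 + j0.01 → |·| ≈ 1, ∠ ≈ 0.57°
pole (1 + j10·0.0005) = 1 + j0.005 → |·| ≈ 1, ∠ ≈ 0.29°
|H| = 2.5e-05 · 2.6926 · 1.005 / (1.0078 · 1 · 1) ≈ 6.7128e-05
Gain = 20 log₁₀(6.7128e-05) ≈ -83.46 dB
∠H = (68.20° + 5.71°) − (7.13° + 0.57° + 0.29°) = 65.92°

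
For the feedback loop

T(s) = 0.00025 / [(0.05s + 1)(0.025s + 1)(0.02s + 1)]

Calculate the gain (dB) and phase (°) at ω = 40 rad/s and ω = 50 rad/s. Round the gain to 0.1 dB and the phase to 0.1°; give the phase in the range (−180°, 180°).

ω = 40: -84.2 dB, -147.1°; ω = 50: -87.7 dB, -164.5°

At ω = 40 rad/s:
pole (1 + j40·0.05) = 1 + j2 → |·| ≈ 2.2361, ∠ ≈ 63.43°
pole (1 + j40·0.025) = 1 + j1 → |·| ≈ 1.4142, ∠ ≈ 45.00°
pole (1 + j40·0.02) = 1 + j0.8 → |·| ≈ 1.2806, ∠ ≈ 38.66°
|T| = 0.00025 · 1 / (2.2361 · 1.4142 · 1.2806) ≈ 6.1734e-05
Gain = 20 log₁₀(6.1734e-05) ≈ -84.19 dB
∠T = (0°) − (63.43° + 45.00° + 38.66°) = -147.09°

At ω = 50 rad/s:
pole (1 + j50·0.05) = 1 + j2.5 → |·| ≈ 2.6926, ∠ ≈ 68.20°
pole (1 + j50·0.025) = 1 + j1.25 → |·| ≈ 1.6008, ∠ ≈ 51.34°
pole (1 + j50·0.02) = 1 + j1 → |·| ≈ 1.4142, ∠ ≈ 45.00°
|T| = 0.00025 · 1 / (2.6926 · 1.6008 · 1.4142) ≈ 4.1013e-05
Gain = 20 log₁₀(4.1013e-05) ≈ -87.74 dB
∠T = (0°) − (68.20° + 51.34° + 45.00°) = -164.54°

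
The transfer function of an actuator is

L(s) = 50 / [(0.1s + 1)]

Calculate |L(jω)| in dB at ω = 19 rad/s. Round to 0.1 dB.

At ω = 19 rad/s:
pole (1 + j19·0.1) = 1 + j1.9 → |·| ≈ 2.1471, ∠ ≈ 62.24°
|L| = 50 · 1 / (2.1471) ≈ 23.287
Gain = 20 log₁₀(23.287) ≈ 27.34 dB

27.3 dB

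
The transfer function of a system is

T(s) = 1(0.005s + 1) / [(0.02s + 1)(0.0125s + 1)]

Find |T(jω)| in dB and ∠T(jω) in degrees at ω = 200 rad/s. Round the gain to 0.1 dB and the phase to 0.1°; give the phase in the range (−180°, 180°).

-17.9 dB, -99.2°

At ω = 200 rad/s:
zero (1 + j200·0.005) = 1 + j1 → |·| ≈ 1.4142, ∠ ≈ 45.00°
pole (1 + j200·0.02) = 1 + j4 → |·| ≈ 4.1231, ∠ ≈ 75.96°
pole (1 + j200·0.0125) = 1 + j2.5 → |·| ≈ 2.6926, ∠ ≈ 68.20°
|T| = 1 · 1.4142 / (4.1231 · 2.6926) ≈ 0.12738
Gain = 20 log₁₀(0.12738) ≈ -17.90 dB
∠T = (45.00°) − (75.96° + 68.20°) = -99.16°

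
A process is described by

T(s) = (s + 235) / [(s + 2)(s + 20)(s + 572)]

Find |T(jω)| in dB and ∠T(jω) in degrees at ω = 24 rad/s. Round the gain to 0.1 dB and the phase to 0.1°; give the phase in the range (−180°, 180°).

-65.2 dB, -132.0°

At s = jω = j24:
zero (s+235): 235 + j24 → |·| = √(235²+24²) = √55801 ≈ 236.22, ∠ = arctan(24/235) ≈ 5.83°
pole (s+2): 2 + j24 → |·| = √(2²+24²) = √580 ≈ 24.083, ∠ = arctan(24/2) ≈ 85.24°
pole (s+20): 20 + j24 → |·| = √(20²+24²) = √976 ≈ 31.241, ∠ = arctan(24/20) ≈ 50.19°
pole (s+572): 572 + j24 → |·| = √(572²+24²) = √327760 ≈ 572.5, ∠ = arctan(24/572) ≈ 2.40°
|T| = 1 · 236.22 / 4.3074e+05 ≈ 0.00054841
Gain = 20 log₁₀(0.00054841) ≈ -65.22 dB
∠T = 5.83° − 137.83° = -132.00°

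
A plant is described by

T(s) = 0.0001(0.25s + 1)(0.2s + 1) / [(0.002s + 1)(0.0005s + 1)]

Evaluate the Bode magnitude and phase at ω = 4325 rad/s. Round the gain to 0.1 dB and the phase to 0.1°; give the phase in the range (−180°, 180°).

13.1 dB, 31.3°

At ω = 4325 rad/s:
zero (1 + j4325·0.25) = 1 + j1081.25 → |·| ≈ 1081.3, ∠ ≈ 89.95°
zero (1 + j4325·0.2) = 1 + j865 → |·| ≈ 865, ∠ ≈ 89.93°
pole (1 + j4325·0.002) = 1 + j8.65 → |·| ≈ 8.7076, ∠ ≈ 83.41°
pole (1 + j4325·0.0005) = 1 + j2.1625 → |·| ≈ 2.3825, ∠ ≈ 65.18°
|T| = 0.0001 · 1081.3 · 865 / (8.7076 · 2.3825) ≈ 4.5085
Gain = 20 log₁₀(4.5085) ≈ 13.08 dB
∠T = (89.95° + 89.93°) − (83.41° + 65.18°) = 31.29°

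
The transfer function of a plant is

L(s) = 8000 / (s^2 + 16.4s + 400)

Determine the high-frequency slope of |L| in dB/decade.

Each pole contributes −20 dB/decade at high frequency; each zero contributes +20 dB/decade.
Net: 0 zero(s) − 2 pole(s) → -40 dB/decade.

-40 dB/decade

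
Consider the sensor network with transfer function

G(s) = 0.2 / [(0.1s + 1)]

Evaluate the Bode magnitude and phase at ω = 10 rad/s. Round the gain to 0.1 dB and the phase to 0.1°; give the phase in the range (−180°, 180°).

-17.0 dB, -45.0°

At ω = 10 rad/s:
pole (1 + j10·0.1) = 1 + j1 → |·| ≈ 1.4142, ∠ ≈ 45.00°
|G| = 0.2 · 1 / (1.4142) ≈ 0.14142
Gain = 20 log₁₀(0.14142) ≈ -16.99 dB
∠G = (0°) − (45.00°) = -45.00°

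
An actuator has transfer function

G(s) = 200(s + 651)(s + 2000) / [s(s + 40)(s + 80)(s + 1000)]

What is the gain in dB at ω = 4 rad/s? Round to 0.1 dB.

At s = jω = j4:
zero (s+651): 651 + j4 → |·| = √(651²+4²) = √423817 ≈ 651.01, ∠ = arctan(4/651) ≈ 0.35°
zero (s+2000): 2000 + j4 → |·| = √(2000²+4²) = √4000016 ≈ 2000, ∠ = arctan(4/2000) ≈ 0.11°
pole (s+40): 40 + j4 → |·| = √(40²+4²) = √1616 ≈ 40.2, ∠ = arctan(4/40) ≈ 5.71°
pole (s+80): 80 + j4 → |·| = √(80²+4²) = √6416 ≈ 80.1, ∠ = arctan(4/80) ≈ 2.86°
pole (s+1000): 1000 + j4 → |·| = √(1000²+4²) = √1000016 ≈ 1000, ∠ = arctan(4/1000) ≈ 0.23°
pole at origin: |s| = 4, ∠ = 90.00° (in denominator)
|G| = 200 · 1.302e+06 / 1.288e+07 ≈ 20.217
Gain = 20 log₁₀(20.217) ≈ 26.11 dB

26.1 dB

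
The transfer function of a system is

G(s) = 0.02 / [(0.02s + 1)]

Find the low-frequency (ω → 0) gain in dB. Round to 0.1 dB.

-34.0 dB

G(0) = 0.02 · 1 / 1 = 0.02
20 log₁₀(0.02) ≈ -33.98 dB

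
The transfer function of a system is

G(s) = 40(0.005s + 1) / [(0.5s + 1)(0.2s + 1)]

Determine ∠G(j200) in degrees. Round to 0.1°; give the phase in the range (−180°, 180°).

-133.0°

At ω = 200 rad/s:
zero (1 + j200·0.005) = 1 + j1 → |·| ≈ 1.4142, ∠ ≈ 45.00°
pole (1 + j200·0.5) = 1 + j100 → |·| ≈ 100, ∠ ≈ 89.43°
pole (1 + j200·0.2) = 1 + j40 → |·| ≈ 40.012, ∠ ≈ 88.57°
∠G = (45.00°) − (89.43° + 88.57°) = -133.00°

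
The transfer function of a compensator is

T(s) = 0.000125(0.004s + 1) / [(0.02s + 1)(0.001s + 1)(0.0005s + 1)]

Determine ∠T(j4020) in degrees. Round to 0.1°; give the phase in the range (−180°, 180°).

-142.4°

At ω = 4020 rad/s:
zero (1 + j4020·0.004) = 1 + j16.08 → |·| ≈ 16.111, ∠ ≈ 86.44°
pole (1 + j4020·0.02) = 1 + j80.4 → |·| ≈ 80.406, ∠ ≈ 89.29°
pole (1 + j4020·0.001) = 1 + j4.02 → |·| ≈ 4.1425, ∠ ≈ 76.03°
pole (1 + j4020·0.0005) = 1 + j2.01 → |·| ≈ 2.245, ∠ ≈ 63.55°
∠T = (86.44°) − (89.29° + 76.03° + 63.55°) = -142.43°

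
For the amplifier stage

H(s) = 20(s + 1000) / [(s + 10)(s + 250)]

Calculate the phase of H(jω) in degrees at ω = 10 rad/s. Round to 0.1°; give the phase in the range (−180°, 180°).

At s = jω = j10:
zero (s+1000): 1000 + j10 → |·| = √(1000²+10²) = √1000100 ≈ 1000, ∠ = arctan(10/1000) ≈ 0.57°
pole (s+10): 10 + j10 → |·| = √(10²+10²) = √200 ≈ 14.142, ∠ = arctan(10/10) ≈ 45.00°
pole (s+250): 250 + j10 → |·| = √(250²+10²) = √62600 ≈ 250.2, ∠ = arctan(10/250) ≈ 2.29°
∠H = 0.57° − 47.29° = -46.72°

-46.7°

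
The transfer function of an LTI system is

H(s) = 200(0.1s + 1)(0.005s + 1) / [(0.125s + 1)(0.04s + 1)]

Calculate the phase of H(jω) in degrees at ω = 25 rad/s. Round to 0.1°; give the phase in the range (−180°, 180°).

-41.9°

At ω = 25 rad/s:
zero (1 + j25·0.1) = 1 + j2.5 → |·| ≈ 2.6926, ∠ ≈ 68.20°
zero (1 + j25·0.005) = 1 + j0.125 → |·| ≈ 1.0078, ∠ ≈ 7.13°
pole (1 + j25·0.125) = 1 + j3.125 → |·| ≈ 3.2811, ∠ ≈ 72.26°
pole (1 + j25·0.04) = 1 + j1 → |·| ≈ 1.4142, ∠ ≈ 45.00°
∠H = (68.20° + 7.13°) − (72.26° + 45.00°) = -41.93°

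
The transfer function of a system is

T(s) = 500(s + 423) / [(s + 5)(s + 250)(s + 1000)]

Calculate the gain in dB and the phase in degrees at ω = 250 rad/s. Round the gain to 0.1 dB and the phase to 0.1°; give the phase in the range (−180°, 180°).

-51.4 dB, -117.3°

At s = jω = j250:
zero (s+423): 423 + j250 → |·| = √(423²+250²) = √241429 ≈ 491.35, ∠ = arctan(250/423) ≈ 30.58°
pole (s+5): 5 + j250 → |·| = √(5²+250²) = √62525 ≈ 250.05, ∠ = arctan(250/5) ≈ 88.85°
pole (s+250): 250 + j250 → |·| = √(250²+250²) = √125000 ≈ 353.55, ∠ = arctan(250/250) ≈ 45.00°
pole (s+1000): 1000 + j250 → |·| = √(1000²+250²) = √1062500 ≈ 1030.8, ∠ = arctan(250/1000) ≈ 14.04°
|T| = 500 · 491.35 / 9.1128e+07 ≈ 0.0026959
Gain = 20 log₁₀(0.0026959) ≈ -51.39 dB
∠T = 30.58° − 147.89° = -117.31°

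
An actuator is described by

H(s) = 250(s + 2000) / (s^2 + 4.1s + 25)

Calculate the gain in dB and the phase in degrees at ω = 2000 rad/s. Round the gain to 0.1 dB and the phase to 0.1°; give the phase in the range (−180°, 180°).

At s = jω = j2000:
zero (s+2000): 2000 + j2000 → |·| = √(2000²+2000²) = √8000000 ≈ 2828.4, ∠ = arctan(2000/2000) ≈ 45.00°
quadratic: (j2000)² + 4.1·j2000 + 25 = -3999975 + j8200 → |·| ≈ 4e+06, ∠ ≈ 179.88°
|H| = 250 · 2828.4 / 4e+06 ≈ 0.17677
Gain = 20 log₁₀(0.17677) ≈ -15.05 dB
∠H = 45.00° − 179.88° = -134.88°

-15.1 dB, -134.9°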